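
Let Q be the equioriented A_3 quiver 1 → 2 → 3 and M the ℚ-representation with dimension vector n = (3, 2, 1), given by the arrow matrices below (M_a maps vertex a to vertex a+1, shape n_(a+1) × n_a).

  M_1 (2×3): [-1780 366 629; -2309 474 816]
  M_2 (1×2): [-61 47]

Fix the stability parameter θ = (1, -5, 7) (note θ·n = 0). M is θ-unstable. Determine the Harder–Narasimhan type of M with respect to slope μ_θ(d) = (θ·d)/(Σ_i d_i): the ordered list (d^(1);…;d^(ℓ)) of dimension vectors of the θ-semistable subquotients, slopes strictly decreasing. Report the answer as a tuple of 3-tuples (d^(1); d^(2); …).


Via rank(M_{q-1}∘⋯∘M_p): M ≅ I[1,1], I[1,2], I[1,3].
μ_θ-semistable layers: μ^(1)=7; μ^(2)=1; μ^(3)=-2

((0, 0, 1); (1, 0, 0); (2, 2, 0))


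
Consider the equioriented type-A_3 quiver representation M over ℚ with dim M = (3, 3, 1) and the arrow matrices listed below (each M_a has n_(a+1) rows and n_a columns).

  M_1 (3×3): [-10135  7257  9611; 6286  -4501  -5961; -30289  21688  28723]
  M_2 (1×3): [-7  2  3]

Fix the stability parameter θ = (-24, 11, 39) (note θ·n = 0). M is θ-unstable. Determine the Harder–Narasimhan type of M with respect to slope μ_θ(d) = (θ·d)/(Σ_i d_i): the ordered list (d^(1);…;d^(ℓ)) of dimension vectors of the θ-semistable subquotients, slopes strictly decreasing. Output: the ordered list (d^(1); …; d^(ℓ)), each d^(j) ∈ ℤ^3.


Via rank(M_{q-1}∘⋯∘M_p): M ≅ I[1,2]^2, I[1,3].
μ_θ-semistable layers: μ^(1)=39; μ^(2)=11; μ^(3)=-24

((0, 0, 1); (0, 3, 0); (3, 0, 0))


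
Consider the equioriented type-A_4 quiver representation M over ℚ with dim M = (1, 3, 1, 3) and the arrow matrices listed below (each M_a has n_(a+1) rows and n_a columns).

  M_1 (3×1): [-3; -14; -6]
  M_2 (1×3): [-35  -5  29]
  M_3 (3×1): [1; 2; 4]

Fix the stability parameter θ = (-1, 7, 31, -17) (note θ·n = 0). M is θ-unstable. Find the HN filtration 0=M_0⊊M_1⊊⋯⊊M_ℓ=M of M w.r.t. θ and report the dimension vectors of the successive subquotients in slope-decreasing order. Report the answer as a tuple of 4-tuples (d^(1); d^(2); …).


Interval decomposition of M: I[1,4], I[2,2]^2, I[4,4]^2.
HN type (ℓ=3): μ^(1)=7; μ^(2)=-1; μ^(3)=-17

((0, 3, 1, 1); (1, 0, 0, 0); (0, 0, 0, 2))


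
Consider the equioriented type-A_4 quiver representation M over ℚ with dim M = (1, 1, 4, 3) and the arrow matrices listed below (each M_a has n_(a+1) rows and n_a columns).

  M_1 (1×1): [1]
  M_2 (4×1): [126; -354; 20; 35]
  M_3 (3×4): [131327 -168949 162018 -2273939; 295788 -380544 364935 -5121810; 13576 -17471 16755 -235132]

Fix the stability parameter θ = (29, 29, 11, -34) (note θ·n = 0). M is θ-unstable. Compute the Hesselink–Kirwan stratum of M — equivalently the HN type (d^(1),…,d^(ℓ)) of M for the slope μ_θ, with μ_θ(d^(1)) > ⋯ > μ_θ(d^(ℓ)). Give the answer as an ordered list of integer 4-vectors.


Barcode: M ≅ I[1,4], I[3,3], I[3,4]^2. HN layers by μ_θ (3 steps, strictly decreasing):
  μ^(1)=11; μ^(2)=35/4; μ^(3)=-23/2

((0, 0, 1, 0); (1, 1, 1, 1); (0, 0, 2, 2))


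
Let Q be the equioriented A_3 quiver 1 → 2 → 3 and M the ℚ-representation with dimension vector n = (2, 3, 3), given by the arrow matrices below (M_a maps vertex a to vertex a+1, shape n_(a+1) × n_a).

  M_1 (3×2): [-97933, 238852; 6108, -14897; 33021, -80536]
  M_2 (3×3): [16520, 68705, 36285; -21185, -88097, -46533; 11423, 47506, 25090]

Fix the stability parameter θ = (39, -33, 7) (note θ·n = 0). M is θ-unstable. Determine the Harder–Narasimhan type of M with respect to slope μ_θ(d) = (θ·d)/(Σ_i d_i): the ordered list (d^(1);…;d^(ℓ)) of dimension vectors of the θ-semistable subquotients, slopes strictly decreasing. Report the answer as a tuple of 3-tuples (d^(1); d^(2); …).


Barcode: M ≅ I[1,3]^2, I[2,2], I[3,3]. HN layers by μ_θ (3 steps, strictly decreasing):
  μ^(1)=7; μ^(2)=3; μ^(3)=-33

((0, 0, 3); (2, 2, 0); (0, 1, 0))


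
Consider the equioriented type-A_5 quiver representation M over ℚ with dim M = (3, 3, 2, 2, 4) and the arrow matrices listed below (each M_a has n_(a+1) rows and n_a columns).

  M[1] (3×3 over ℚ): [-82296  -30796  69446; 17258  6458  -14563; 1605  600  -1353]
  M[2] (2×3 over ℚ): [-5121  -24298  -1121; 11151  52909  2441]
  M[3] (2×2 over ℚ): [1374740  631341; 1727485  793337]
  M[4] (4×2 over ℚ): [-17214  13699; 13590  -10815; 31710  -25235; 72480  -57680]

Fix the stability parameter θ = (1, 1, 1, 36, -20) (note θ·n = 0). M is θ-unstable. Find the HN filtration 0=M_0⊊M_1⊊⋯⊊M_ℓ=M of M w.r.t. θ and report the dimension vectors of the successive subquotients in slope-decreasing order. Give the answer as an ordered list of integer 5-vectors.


Barcode: M ≅ I[1,1], I[1,4], I[1,5], I[2,2], I[5,5]^3. HN layers by μ_θ (4 steps, strictly decreasing):
  μ^(1)=36; μ^(2)=8; μ^(3)=1; μ^(4)=-20

((0, 0, 0, 1, 0); (0, 0, 0, 1, 1); (3, 3, 2, 0, 0); (0, 0, 0, 0, 3))


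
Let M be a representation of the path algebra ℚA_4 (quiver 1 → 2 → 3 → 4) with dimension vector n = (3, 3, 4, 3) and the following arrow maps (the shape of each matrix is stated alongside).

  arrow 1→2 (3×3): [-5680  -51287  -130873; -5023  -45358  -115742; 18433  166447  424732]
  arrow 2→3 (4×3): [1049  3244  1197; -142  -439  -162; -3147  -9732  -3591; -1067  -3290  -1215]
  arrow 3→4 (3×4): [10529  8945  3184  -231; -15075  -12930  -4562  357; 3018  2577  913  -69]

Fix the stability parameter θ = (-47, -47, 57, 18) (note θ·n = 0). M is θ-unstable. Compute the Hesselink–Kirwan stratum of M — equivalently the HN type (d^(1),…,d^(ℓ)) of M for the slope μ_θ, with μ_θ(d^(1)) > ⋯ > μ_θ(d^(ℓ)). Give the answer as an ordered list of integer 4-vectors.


Via rank(M_{q-1}∘⋯∘M_p): M ≅ I[1,2], I[1,3], I[1,4], I[3,4]^2.
μ_θ-semistable layers: μ^(1)=57; μ^(2)=75/2; μ^(3)=-47

((0, 0, 1, 0); (0, 0, 3, 3); (3, 3, 0, 0))


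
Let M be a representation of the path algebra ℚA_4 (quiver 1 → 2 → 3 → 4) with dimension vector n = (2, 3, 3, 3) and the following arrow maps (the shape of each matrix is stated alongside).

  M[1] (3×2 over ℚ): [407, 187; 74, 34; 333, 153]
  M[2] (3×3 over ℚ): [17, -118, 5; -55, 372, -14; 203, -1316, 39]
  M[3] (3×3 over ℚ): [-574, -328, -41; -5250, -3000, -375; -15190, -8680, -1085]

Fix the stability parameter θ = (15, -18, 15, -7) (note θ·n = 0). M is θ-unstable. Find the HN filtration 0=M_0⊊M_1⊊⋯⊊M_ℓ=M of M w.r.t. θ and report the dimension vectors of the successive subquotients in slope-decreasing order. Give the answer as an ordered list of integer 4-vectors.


Barcode: M ≅ I[1,1], I[1,3], I[2,3], I[2,4], I[4,4]^2. HN layers by μ_θ (5 steps, strictly decreasing):
  μ^(1)=15; μ^(2)=4; μ^(3)=-3/2; μ^(4)=-7; μ^(5)=-18

((1, 0, 2, 0); (0, 0, 1, 1); (1, 1, 0, 0); (0, 0, 0, 2); (0, 2, 0, 0))


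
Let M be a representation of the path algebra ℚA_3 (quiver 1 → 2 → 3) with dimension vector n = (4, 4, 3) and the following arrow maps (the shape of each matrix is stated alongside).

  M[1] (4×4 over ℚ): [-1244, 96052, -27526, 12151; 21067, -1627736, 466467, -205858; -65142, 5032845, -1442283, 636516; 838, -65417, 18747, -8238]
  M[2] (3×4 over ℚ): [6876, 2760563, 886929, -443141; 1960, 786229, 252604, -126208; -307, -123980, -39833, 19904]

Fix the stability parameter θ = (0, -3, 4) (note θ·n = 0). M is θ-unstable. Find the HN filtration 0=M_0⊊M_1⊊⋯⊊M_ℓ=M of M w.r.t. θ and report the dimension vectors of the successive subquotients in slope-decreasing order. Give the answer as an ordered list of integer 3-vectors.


Barcode: M ≅ I[1,1], I[1,2], I[1,3]^2, I[2,3]. HN layers by μ_θ (4 steps, strictly decreasing):
  μ^(1)=4; μ^(2)=0; μ^(3)=-3/2; μ^(4)=-3

((0, 0, 3); (1, 0, 0); (3, 3, 0); (0, 1, 0))


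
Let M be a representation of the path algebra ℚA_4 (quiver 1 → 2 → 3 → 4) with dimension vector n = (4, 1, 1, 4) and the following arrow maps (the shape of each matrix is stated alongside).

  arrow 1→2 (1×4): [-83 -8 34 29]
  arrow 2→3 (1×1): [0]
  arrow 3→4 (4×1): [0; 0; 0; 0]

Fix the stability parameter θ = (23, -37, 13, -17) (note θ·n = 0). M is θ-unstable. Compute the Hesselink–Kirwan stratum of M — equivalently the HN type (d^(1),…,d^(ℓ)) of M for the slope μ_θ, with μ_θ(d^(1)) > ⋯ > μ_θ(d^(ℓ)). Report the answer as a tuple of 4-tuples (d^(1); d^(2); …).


Via rank(M_{q-1}∘⋯∘M_p): M ≅ I[1,1]^3, I[1,2], I[3,3], I[4,4]^4.
μ_θ-semistable layers: μ^(1)=23; μ^(2)=13; μ^(3)=-7; μ^(4)=-17

((3, 0, 0, 0); (0, 0, 1, 0); (1, 1, 0, 0); (0, 0, 0, 4))


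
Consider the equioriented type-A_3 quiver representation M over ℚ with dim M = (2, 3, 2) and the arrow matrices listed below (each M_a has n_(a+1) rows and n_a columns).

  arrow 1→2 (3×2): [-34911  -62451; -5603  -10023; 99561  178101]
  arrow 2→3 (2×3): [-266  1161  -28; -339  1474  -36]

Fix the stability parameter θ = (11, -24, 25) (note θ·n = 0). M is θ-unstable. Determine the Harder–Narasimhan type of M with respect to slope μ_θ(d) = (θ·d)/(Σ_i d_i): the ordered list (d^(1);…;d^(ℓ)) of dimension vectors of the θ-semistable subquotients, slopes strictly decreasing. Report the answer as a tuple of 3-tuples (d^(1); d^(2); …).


Interval decomposition of M: I[1,1], I[1,3], I[2,2], I[2,3].
HN type (ℓ=4): μ^(1)=25; μ^(2)=11; μ^(3)=-13/2; μ^(4)=-24

((0, 0, 2); (1, 0, 0); (1, 1, 0); (0, 2, 0))


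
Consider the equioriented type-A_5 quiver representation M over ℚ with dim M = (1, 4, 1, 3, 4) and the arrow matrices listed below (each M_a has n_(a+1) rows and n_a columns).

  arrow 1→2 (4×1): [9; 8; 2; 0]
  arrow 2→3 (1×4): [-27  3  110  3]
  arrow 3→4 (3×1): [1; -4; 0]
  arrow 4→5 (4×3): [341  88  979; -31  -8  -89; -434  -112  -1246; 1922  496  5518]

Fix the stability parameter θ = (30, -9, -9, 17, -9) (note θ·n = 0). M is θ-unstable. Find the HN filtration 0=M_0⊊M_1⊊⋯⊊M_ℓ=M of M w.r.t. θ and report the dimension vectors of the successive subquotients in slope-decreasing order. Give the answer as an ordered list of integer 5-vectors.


Barcode: M ≅ I[1,5], I[2,2]^3, I[4,4]^2, I[5,5]^3. HN layers by μ_θ (3 steps, strictly decreasing):
  μ^(1)=17; μ^(2)=4; μ^(3)=-9

((0, 0, 0, 2, 0); (1, 1, 1, 1, 1); (0, 3, 0, 0, 3))


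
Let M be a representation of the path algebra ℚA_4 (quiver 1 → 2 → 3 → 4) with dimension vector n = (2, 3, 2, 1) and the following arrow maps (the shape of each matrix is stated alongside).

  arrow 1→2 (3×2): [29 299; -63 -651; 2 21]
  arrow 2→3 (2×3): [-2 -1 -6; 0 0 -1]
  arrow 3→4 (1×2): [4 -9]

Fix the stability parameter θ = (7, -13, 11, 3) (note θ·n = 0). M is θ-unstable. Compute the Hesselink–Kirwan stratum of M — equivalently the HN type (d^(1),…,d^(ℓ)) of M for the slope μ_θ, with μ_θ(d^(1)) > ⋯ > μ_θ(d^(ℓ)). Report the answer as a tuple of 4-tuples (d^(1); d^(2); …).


Barcode: M ≅ I[1,3], I[1,4], I[2,2]. HN layers by μ_θ (4 steps, strictly decreasing):
  μ^(1)=11; μ^(2)=7; μ^(3)=-3; μ^(4)=-13

((0, 0, 1, 0); (0, 0, 1, 1); (2, 2, 0, 0); (0, 1, 0, 0))


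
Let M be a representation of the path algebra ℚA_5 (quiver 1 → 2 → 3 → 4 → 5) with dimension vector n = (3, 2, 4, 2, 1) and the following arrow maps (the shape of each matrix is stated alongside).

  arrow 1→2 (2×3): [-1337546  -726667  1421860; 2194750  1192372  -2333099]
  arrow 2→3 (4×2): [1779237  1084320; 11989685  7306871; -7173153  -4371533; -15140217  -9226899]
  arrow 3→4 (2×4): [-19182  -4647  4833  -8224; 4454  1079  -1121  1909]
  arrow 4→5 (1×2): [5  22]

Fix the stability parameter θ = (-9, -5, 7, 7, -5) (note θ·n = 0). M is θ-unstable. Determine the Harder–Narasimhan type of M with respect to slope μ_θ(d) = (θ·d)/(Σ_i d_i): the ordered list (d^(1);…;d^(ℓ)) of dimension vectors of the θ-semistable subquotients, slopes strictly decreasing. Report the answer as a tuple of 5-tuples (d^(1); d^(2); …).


Via rank(M_{q-1}∘⋯∘M_p): M ≅ I[1,1], I[1,3], I[1,5], I[3,3], I[3,4].
μ_θ-semistable layers: μ^(1)=7; μ^(2)=3; μ^(3)=-5; μ^(4)=-9

((0, 0, 3, 1, 0); (0, 0, 1, 1, 1); (0, 2, 0, 0, 0); (3, 0, 0, 0, 0))


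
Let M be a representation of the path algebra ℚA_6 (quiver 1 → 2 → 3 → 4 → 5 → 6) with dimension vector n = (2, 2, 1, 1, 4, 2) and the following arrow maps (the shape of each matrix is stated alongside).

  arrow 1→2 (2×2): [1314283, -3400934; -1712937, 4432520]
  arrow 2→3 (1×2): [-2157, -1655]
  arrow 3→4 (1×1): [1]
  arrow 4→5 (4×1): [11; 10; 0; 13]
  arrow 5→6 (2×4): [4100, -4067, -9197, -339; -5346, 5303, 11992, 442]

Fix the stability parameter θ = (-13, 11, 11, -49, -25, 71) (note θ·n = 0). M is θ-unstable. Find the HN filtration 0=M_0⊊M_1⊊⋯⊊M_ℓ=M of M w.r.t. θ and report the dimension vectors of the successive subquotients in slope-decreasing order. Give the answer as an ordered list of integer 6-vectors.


Via rank(M_{q-1}∘⋯∘M_p): M ≅ I[1,2], I[1,6], I[5,5]^2, I[5,6].
μ_θ-semistable layers: μ^(1)=71; μ^(2)=11; μ^(3)=-13; μ^(4)=-25

((0, 0, 0, 0, 0, 2); (0, 1, 0, 0, 0, 0); (2, 1, 1, 1, 1, 0); (0, 0, 0, 0, 3, 0))


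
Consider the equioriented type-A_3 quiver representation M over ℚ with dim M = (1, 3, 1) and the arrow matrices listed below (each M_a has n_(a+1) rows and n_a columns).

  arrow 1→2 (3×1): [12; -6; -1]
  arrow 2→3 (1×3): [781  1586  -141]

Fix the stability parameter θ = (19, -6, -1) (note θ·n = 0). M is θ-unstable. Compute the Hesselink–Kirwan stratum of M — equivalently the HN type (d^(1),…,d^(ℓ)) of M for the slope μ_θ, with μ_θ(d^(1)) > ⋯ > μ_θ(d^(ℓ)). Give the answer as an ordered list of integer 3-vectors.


Interval decomposition of M: I[1,3], I[2,2]^2.
HN type (ℓ=2): μ^(1)=4; μ^(2)=-6

((1, 1, 1); (0, 2, 0))


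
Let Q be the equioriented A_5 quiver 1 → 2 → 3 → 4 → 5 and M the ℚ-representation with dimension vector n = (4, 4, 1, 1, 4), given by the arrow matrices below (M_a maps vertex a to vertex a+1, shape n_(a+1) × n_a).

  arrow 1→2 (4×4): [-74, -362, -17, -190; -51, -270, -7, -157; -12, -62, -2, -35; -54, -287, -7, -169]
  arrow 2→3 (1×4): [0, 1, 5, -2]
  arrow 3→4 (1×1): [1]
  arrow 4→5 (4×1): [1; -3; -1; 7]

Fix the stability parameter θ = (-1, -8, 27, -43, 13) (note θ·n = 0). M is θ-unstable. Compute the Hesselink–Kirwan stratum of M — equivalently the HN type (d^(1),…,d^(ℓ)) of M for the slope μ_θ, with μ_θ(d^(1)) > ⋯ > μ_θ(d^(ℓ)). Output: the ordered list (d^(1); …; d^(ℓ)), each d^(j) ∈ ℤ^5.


Via rank(M_{q-1}∘⋯∘M_p): M ≅ I[1,2]^3, I[1,5], I[5,5]^3.
μ_θ-semistable layers: μ^(1)=13; μ^(2)=-9/2; μ^(3)=-25/4

((0, 0, 0, 0, 4); (3, 3, 0, 0, 0); (1, 1, 1, 1, 0))


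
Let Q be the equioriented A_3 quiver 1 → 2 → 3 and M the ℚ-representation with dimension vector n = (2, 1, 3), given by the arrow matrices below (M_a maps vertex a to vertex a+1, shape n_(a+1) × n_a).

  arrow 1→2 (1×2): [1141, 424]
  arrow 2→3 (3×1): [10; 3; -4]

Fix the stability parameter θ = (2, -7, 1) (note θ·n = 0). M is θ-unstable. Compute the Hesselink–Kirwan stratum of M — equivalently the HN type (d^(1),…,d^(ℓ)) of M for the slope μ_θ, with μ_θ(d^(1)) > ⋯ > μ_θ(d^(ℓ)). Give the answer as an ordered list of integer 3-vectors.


Via rank(M_{q-1}∘⋯∘M_p): M ≅ I[1,1], I[1,3], I[3,3]^2.
μ_θ-semistable layers: μ^(1)=2; μ^(2)=1; μ^(3)=-5/2

((1, 0, 0); (0, 0, 3); (1, 1, 0))


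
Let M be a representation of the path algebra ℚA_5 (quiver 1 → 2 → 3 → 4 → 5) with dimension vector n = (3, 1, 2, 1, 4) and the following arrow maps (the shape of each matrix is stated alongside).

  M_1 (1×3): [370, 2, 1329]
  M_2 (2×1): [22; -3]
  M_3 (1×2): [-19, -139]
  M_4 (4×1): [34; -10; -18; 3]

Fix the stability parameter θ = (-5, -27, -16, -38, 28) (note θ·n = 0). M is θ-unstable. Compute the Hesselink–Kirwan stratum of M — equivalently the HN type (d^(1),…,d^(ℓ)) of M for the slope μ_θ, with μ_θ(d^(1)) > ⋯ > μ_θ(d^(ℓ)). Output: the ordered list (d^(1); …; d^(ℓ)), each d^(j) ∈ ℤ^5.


Interval decomposition of M: I[1,1]^2, I[1,5], I[3,3], I[5,5]^3.
HN type (ℓ=4): μ^(1)=28; μ^(2)=-5; μ^(3)=-16; μ^(4)=-43/2

((0, 0, 0, 0, 4); (2, 0, 0, 0, 0); (0, 0, 1, 0, 0); (1, 1, 1, 1, 0))


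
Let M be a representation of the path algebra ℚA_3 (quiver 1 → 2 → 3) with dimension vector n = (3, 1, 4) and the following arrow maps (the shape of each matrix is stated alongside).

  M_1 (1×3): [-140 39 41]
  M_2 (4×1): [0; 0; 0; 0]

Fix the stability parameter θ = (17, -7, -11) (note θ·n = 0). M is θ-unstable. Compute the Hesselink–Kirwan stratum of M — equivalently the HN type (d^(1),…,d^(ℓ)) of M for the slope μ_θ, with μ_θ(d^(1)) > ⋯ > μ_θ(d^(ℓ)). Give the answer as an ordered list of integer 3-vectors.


Via rank(M_{q-1}∘⋯∘M_p): M ≅ I[1,1]^2, I[1,2], I[3,3]^4.
μ_θ-semistable layers: μ^(1)=17; μ^(2)=5; μ^(3)=-11

((2, 0, 0); (1, 1, 0); (0, 0, 4))


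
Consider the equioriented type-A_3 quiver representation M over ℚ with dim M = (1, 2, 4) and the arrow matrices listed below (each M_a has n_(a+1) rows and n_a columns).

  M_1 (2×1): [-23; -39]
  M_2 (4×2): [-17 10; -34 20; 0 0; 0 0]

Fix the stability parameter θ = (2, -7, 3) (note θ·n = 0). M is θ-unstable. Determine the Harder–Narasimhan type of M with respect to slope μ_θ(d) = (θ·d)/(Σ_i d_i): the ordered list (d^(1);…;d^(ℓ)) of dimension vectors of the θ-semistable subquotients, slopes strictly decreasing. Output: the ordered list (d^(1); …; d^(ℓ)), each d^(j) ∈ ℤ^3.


Via rank(M_{q-1}∘⋯∘M_p): M ≅ I[1,3], I[2,2], I[3,3]^3.
μ_θ-semistable layers: μ^(1)=3; μ^(2)=-5/2; μ^(3)=-7

((0, 0, 4); (1, 1, 0); (0, 1, 0))


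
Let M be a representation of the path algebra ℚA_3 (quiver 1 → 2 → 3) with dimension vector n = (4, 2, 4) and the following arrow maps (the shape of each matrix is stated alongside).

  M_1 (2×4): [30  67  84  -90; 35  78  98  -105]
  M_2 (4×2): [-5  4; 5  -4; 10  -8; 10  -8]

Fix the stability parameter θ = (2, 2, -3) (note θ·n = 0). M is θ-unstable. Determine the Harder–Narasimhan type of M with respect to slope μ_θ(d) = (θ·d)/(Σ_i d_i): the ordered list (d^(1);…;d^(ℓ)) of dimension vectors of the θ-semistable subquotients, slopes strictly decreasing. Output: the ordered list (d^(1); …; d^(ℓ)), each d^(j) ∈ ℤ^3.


Interval decomposition of M: I[1,1]^2, I[1,2], I[1,3], I[3,3]^3.
HN type (ℓ=3): μ^(1)=2; μ^(2)=1/3; μ^(3)=-3

((3, 1, 0); (1, 1, 1); (0, 0, 3))


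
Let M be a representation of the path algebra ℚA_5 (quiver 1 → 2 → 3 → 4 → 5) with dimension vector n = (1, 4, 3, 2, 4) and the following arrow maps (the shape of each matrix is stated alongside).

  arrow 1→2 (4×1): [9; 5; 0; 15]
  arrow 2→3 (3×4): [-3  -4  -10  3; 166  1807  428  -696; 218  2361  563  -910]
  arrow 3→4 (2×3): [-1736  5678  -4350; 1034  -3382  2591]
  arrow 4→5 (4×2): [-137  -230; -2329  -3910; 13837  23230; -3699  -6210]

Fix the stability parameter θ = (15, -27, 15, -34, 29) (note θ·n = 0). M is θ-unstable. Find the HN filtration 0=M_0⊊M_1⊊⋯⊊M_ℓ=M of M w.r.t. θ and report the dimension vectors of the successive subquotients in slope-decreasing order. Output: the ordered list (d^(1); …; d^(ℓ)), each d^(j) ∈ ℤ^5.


Interval decomposition of M: I[1,5], I[2,2], I[2,3], I[2,4], I[5,5]^3.
HN type (ℓ=5): μ^(1)=29; μ^(2)=15; μ^(3)=-31/4; μ^(4)=-19/2; μ^(5)=-27

((0, 0, 0, 0, 4); (0, 0, 1, 0, 0); (1, 1, 1, 1, 0); (0, 0, 1, 1, 0); (0, 3, 0, 0, 0))


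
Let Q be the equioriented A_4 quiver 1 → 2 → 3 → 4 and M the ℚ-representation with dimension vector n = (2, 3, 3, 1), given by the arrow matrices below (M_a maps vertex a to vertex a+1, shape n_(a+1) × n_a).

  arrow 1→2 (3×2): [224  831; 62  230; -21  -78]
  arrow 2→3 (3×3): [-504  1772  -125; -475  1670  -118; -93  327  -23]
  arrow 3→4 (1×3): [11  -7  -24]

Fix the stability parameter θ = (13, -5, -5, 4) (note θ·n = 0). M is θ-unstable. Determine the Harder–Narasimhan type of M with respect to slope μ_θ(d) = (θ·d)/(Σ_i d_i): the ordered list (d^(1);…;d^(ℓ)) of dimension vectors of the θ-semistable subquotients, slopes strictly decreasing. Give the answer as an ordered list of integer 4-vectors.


Interval decomposition of M: I[1,3], I[1,4], I[2,3].
HN type (ℓ=3): μ^(1)=4; μ^(2)=1; μ^(3)=-5

((0, 0, 0, 1); (2, 2, 2, 0); (0, 1, 1, 0))


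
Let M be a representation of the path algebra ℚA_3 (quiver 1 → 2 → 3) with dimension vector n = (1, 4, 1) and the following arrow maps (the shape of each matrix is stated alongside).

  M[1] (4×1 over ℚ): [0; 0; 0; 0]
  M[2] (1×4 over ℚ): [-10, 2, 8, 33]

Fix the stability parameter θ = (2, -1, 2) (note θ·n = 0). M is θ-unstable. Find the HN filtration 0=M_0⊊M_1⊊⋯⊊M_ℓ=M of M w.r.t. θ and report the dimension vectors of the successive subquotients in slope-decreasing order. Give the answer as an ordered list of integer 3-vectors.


Interval decomposition of M: I[1,1], I[2,2]^3, I[2,3].
HN type (ℓ=2): μ^(1)=2; μ^(2)=-1

((1, 0, 1); (0, 4, 0))


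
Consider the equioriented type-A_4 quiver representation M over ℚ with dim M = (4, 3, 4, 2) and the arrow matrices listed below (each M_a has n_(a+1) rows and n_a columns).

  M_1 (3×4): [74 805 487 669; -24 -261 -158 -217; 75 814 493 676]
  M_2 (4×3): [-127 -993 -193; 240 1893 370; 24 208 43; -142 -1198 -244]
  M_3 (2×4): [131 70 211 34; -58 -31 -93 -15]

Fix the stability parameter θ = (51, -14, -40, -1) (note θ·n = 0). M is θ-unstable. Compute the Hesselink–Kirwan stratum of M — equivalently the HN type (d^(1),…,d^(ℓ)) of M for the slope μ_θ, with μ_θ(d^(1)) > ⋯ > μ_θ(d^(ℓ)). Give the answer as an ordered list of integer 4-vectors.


Barcode: M ≅ I[1,1], I[1,3], I[1,4]^2, I[3,3]. HN layers by μ_θ (3 steps, strictly decreasing):
  μ^(1)=51; μ^(2)=-1; μ^(3)=-40

((1, 0, 0, 0); (3, 3, 3, 2); (0, 0, 1, 0))


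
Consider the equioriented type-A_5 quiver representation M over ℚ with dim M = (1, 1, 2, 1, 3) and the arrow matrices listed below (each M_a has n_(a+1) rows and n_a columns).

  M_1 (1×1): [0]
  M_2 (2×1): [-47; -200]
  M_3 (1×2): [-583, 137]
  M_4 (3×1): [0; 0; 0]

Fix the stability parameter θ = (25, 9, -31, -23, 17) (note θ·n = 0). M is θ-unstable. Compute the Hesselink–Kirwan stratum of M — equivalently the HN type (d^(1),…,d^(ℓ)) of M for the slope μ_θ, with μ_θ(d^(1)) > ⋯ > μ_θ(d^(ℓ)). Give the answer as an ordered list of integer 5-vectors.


Via rank(M_{q-1}∘⋯∘M_p): M ≅ I[1,1], I[2,4], I[3,3], I[5,5]^3.
μ_θ-semistable layers: μ^(1)=25; μ^(2)=17; μ^(3)=-15; μ^(4)=-31

((1, 0, 0, 0, 0); (0, 0, 0, 0, 3); (0, 1, 1, 1, 0); (0, 0, 1, 0, 0))


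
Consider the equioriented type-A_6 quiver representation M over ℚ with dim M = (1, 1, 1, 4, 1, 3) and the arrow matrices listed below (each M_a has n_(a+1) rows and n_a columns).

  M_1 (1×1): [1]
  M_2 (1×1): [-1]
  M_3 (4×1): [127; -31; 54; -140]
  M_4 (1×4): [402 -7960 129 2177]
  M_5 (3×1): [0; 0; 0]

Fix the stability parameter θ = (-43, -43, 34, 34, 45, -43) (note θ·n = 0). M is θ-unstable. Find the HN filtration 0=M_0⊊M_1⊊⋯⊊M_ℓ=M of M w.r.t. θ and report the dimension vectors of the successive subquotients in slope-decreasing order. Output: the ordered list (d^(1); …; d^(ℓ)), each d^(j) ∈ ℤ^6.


Barcode: M ≅ I[1,4], I[4,4]^2, I[4,5], I[6,6]^3. HN layers by μ_θ (3 steps, strictly decreasing):
  μ^(1)=45; μ^(2)=34; μ^(3)=-43

((0, 0, 0, 0, 1, 0); (0, 0, 1, 4, 0, 0); (1, 1, 0, 0, 0, 3))


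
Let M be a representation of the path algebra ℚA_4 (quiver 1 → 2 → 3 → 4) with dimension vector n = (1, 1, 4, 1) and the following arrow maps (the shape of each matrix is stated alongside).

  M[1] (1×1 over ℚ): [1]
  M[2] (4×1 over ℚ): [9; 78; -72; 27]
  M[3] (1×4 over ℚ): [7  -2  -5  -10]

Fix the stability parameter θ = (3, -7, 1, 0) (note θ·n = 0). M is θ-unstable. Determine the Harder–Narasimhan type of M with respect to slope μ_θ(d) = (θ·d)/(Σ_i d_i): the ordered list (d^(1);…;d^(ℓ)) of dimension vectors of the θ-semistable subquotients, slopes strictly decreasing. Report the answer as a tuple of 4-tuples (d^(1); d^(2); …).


Via rank(M_{q-1}∘⋯∘M_p): M ≅ I[1,4], I[3,3]^3.
μ_θ-semistable layers: μ^(1)=1; μ^(2)=1/2; μ^(3)=-2

((0, 0, 3, 0); (0, 0, 1, 1); (1, 1, 0, 0))


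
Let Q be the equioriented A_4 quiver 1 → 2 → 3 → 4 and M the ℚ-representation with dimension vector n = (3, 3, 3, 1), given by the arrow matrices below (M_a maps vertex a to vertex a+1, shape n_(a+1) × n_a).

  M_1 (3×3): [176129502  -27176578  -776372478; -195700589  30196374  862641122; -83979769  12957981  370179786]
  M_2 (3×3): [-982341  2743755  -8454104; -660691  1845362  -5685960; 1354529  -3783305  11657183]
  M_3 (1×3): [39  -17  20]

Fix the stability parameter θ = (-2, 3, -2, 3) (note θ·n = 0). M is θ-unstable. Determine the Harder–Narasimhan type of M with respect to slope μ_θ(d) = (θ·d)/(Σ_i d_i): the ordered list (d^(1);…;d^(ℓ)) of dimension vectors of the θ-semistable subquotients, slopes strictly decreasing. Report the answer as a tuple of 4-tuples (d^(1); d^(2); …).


Via rank(M_{q-1}∘⋯∘M_p): M ≅ I[1,3]^2, I[1,4].
μ_θ-semistable layers: μ^(1)=3; μ^(2)=1/2; μ^(3)=-2

((0, 0, 0, 1); (0, 3, 3, 0); (3, 0, 0, 0))


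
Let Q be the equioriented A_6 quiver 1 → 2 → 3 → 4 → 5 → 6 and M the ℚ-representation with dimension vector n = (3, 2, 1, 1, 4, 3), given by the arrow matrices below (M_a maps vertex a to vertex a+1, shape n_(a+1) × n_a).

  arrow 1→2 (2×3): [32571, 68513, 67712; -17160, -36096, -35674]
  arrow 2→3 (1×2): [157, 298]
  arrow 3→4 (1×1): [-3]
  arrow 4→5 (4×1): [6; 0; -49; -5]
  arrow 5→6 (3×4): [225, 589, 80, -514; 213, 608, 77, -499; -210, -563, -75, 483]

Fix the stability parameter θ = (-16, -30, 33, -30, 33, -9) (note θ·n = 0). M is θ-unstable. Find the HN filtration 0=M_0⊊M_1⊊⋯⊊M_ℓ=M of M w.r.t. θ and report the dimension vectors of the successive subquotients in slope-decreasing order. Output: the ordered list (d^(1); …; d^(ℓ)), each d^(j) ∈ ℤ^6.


Interval decomposition of M: I[1,1], I[1,2], I[1,5], I[5,5], I[5,6]^2, I[6,6].
HN type (ℓ=6): μ^(1)=33; μ^(2)=12; μ^(3)=3/2; μ^(4)=-9; μ^(5)=-16; μ^(6)=-23

((0, 0, 0, 0, 2, 0); (0, 0, 0, 0, 2, 2); (0, 0, 1, 1, 0, 0); (0, 0, 0, 0, 0, 1); (1, 0, 0, 0, 0, 0); (2, 2, 0, 0, 0, 0))


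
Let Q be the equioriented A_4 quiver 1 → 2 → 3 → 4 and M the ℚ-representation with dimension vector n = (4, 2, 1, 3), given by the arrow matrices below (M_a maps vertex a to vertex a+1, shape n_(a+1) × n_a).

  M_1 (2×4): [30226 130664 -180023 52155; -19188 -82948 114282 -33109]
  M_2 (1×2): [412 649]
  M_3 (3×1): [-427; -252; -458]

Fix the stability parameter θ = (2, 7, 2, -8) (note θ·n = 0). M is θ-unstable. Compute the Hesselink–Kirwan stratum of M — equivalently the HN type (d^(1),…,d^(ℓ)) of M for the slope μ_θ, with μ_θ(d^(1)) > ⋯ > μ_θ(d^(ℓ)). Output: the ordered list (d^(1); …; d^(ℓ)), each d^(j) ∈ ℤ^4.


Barcode: M ≅ I[1,1]^2, I[1,2], I[1,4], I[4,4]^2. HN layers by μ_θ (4 steps, strictly decreasing):
  μ^(1)=7; μ^(2)=2; μ^(3)=3/4; μ^(4)=-8

((0, 1, 0, 0); (3, 0, 0, 0); (1, 1, 1, 1); (0, 0, 0, 2))


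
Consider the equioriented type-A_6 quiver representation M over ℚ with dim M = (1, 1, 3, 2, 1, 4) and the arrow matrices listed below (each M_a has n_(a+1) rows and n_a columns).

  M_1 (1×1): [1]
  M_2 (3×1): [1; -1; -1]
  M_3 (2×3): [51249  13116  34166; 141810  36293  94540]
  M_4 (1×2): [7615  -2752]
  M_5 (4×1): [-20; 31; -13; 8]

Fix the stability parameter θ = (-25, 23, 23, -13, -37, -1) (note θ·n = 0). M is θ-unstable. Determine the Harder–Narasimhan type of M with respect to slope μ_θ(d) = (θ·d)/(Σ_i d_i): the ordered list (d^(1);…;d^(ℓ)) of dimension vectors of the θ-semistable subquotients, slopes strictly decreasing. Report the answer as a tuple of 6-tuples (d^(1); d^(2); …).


Barcode: M ≅ I[1,6], I[3,3], I[3,4], I[6,6]^3. HN layers by μ_θ (4 steps, strictly decreasing):
  μ^(1)=23; μ^(2)=5; μ^(3)=-1; μ^(4)=-25

((0, 0, 1, 0, 0, 0); (0, 0, 1, 1, 0, 0); (0, 1, 1, 1, 1, 4); (1, 0, 0, 0, 0, 0))


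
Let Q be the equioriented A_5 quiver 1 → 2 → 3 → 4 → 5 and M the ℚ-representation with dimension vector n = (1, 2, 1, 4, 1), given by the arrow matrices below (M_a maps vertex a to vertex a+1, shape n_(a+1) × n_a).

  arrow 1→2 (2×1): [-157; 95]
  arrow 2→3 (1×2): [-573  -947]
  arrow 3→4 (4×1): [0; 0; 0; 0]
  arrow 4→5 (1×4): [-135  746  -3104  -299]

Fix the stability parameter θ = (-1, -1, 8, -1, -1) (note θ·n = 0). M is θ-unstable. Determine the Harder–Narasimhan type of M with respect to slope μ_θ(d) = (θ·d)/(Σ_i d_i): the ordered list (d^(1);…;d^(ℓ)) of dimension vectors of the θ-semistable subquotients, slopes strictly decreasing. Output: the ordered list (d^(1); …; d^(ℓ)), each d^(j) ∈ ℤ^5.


Via rank(M_{q-1}∘⋯∘M_p): M ≅ I[1,3], I[2,2], I[4,4]^3, I[4,5].
μ_θ-semistable layers: μ^(1)=8; μ^(2)=-1

((0, 0, 1, 0, 0); (1, 2, 0, 4, 1))


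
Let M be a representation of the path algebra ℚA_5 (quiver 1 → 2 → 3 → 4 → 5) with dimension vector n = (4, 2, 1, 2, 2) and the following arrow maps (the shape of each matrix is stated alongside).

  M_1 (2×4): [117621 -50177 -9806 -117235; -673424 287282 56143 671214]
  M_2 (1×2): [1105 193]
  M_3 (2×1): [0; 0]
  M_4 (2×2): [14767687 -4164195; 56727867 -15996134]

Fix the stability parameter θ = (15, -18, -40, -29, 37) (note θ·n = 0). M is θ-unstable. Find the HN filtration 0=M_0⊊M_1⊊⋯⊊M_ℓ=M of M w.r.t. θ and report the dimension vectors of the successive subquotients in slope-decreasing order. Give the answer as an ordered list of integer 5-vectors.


Interval decomposition of M: I[1,1]^2, I[1,2], I[1,3], I[4,5]^2.
HN type (ℓ=5): μ^(1)=37; μ^(2)=15; μ^(3)=-3/2; μ^(4)=-43/3; μ^(5)=-29

((0, 0, 0, 0, 2); (2, 0, 0, 0, 0); (1, 1, 0, 0, 0); (1, 1, 1, 0, 0); (0, 0, 0, 2, 0))


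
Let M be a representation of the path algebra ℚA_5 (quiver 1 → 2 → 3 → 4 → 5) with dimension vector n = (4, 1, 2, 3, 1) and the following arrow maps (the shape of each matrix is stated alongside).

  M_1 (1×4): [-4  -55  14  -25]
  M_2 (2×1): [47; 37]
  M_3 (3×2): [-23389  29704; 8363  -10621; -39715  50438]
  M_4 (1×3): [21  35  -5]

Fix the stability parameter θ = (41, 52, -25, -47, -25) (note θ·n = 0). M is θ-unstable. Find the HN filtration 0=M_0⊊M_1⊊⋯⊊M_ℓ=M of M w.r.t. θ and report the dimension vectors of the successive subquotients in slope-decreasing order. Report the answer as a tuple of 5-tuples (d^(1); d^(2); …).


Barcode: M ≅ I[1,1]^3, I[1,4], I[3,5], I[4,4]. HN layers by μ_θ (5 steps, strictly decreasing):
  μ^(1)=41; μ^(2)=21/4; μ^(3)=-25; μ^(4)=-36; μ^(5)=-47

((3, 0, 0, 0, 0); (1, 1, 1, 1, 0); (0, 0, 0, 0, 1); (0, 0, 1, 1, 0); (0, 0, 0, 1, 0))


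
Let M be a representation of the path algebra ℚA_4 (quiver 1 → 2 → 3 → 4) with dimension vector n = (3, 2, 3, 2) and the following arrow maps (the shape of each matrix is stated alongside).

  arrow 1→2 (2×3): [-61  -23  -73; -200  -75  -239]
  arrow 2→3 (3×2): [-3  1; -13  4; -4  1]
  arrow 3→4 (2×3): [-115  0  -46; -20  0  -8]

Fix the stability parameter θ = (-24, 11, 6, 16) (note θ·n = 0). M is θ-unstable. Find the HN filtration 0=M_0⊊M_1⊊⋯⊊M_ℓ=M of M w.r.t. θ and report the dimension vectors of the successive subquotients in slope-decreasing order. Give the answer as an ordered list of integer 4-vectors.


Via rank(M_{q-1}∘⋯∘M_p): M ≅ I[1,1], I[1,3], I[1,4], I[3,3], I[4,4].
μ_θ-semistable layers: μ^(1)=16; μ^(2)=17/2; μ^(3)=6; μ^(4)=-24

((0, 0, 0, 2); (0, 2, 2, 0); (0, 0, 1, 0); (3, 0, 0, 0))


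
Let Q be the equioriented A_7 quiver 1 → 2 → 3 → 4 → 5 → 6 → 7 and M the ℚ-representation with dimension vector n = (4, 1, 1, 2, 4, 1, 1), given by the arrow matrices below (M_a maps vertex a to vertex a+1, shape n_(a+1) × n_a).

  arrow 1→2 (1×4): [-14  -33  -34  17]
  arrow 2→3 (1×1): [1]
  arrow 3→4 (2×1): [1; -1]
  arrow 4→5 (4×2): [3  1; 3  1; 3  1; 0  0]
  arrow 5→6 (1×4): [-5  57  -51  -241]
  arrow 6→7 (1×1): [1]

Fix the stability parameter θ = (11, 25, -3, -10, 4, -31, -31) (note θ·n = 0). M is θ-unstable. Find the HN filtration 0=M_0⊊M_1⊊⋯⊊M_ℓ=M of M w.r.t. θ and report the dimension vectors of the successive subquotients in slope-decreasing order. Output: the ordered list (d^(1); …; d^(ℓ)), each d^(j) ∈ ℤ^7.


Via rank(M_{q-1}∘⋯∘M_p): M ≅ I[1,1]^3, I[1,7], I[4,4], I[5,5]^3.
μ_θ-semistable layers: μ^(1)=11; μ^(2)=4; μ^(3)=-5; μ^(4)=-10

((3, 0, 0, 0, 0, 0, 0); (0, 0, 0, 0, 3, 0, 0); (1, 1, 1, 1, 1, 1, 1); (0, 0, 0, 1, 0, 0, 0))


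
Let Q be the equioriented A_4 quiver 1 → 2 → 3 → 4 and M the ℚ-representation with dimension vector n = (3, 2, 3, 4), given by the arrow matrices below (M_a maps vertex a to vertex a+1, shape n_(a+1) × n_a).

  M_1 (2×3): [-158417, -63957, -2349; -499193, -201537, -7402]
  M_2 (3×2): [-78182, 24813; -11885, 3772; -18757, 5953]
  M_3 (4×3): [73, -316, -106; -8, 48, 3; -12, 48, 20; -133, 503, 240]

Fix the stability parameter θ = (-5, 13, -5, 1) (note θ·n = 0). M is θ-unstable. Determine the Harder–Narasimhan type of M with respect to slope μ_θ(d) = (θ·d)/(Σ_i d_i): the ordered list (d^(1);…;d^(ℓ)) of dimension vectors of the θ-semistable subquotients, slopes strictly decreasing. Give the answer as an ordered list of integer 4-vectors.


Interval decomposition of M: I[1,1], I[1,4]^2, I[3,4], I[4,4].
HN type (ℓ=3): μ^(1)=3; μ^(2)=1; μ^(3)=-5

((0, 2, 2, 2); (0, 0, 0, 2); (3, 0, 1, 0))


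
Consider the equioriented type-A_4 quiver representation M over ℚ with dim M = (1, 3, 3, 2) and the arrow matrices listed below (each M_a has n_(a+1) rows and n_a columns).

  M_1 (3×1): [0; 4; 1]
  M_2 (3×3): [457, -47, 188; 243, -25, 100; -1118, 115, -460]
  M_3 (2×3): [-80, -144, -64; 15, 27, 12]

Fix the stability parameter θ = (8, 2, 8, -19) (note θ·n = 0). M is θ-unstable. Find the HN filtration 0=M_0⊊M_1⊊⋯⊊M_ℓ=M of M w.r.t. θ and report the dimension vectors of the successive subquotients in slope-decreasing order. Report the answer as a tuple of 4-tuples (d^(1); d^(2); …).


Interval decomposition of M: I[1,2], I[2,3]^2, I[3,4], I[4,4].
HN type (ℓ=5): μ^(1)=8; μ^(2)=5; μ^(3)=2; μ^(4)=-11/2; μ^(5)=-19

((0, 0, 2, 0); (1, 1, 0, 0); (0, 2, 0, 0); (0, 0, 1, 1); (0, 0, 0, 1))


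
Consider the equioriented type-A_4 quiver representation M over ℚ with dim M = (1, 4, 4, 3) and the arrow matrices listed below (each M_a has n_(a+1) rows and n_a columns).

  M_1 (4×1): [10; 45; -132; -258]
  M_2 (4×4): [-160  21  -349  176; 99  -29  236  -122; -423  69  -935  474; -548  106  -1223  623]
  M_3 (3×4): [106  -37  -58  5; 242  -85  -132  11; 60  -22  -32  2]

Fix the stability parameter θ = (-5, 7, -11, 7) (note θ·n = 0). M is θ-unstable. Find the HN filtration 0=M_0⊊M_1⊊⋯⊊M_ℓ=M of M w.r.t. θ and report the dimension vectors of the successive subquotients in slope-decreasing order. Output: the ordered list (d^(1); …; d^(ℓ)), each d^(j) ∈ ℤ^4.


Barcode: M ≅ I[1,4], I[2,3]^2, I[2,4], I[4,4]. HN layers by μ_θ (3 steps, strictly decreasing):
  μ^(1)=7; μ^(2)=-2; μ^(3)=-5

((0, 0, 0, 3); (0, 4, 4, 0); (1, 0, 0, 0))


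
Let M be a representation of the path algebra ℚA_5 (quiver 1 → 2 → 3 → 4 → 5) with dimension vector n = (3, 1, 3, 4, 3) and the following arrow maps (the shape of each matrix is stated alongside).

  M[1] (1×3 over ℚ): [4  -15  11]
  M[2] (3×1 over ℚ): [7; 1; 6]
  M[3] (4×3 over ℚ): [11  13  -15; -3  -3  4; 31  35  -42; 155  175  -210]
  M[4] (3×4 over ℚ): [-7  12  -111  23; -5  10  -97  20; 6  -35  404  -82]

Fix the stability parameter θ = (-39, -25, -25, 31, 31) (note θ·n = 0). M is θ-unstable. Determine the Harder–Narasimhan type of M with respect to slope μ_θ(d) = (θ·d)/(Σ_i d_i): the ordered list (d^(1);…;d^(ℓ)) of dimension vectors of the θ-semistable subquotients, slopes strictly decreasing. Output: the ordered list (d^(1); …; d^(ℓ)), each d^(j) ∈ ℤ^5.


Via rank(M_{q-1}∘⋯∘M_p): M ≅ I[1,1]^2, I[1,3], I[3,5]^2, I[4,4], I[4,5].
μ_θ-semistable layers: μ^(1)=31; μ^(2)=-25; μ^(3)=-39

((0, 0, 0, 4, 3); (0, 1, 3, 0, 0); (3, 0, 0, 0, 0))


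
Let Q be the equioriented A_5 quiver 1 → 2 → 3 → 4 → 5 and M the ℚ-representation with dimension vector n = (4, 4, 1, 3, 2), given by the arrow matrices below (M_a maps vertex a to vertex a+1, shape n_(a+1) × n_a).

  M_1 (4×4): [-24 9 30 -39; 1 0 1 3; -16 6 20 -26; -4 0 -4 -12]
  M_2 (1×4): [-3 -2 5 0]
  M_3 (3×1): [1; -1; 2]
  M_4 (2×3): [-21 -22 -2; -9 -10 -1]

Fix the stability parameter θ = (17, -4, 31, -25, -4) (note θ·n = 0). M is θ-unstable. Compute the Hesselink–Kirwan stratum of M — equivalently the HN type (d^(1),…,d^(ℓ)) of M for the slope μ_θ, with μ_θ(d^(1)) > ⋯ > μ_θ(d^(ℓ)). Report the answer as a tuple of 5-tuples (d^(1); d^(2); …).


Interval decomposition of M: I[1,1]^2, I[1,2], I[1,5], I[2,2]^2, I[4,4], I[4,5].
HN type (ℓ=5): μ^(1)=17; μ^(2)=13/2; μ^(3)=3; μ^(4)=-4; μ^(5)=-25

((2, 0, 0, 0, 0); (1, 1, 0, 0, 0); (1, 1, 1, 1, 1); (0, 2, 0, 0, 1); (0, 0, 0, 2, 0))


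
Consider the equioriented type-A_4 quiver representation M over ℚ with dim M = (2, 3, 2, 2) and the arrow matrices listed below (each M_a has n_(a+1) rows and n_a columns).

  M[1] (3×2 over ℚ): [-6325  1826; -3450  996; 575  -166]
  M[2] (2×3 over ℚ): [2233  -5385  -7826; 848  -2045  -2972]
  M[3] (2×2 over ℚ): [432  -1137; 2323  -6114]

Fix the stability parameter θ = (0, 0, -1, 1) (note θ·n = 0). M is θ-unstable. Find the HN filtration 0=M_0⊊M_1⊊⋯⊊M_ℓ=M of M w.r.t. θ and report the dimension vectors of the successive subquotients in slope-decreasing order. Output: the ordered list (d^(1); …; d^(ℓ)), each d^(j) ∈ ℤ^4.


Interval decomposition of M: I[1,1], I[1,4], I[2,2], I[2,4].
HN type (ℓ=4): μ^(1)=1; μ^(2)=0; μ^(3)=-1/3; μ^(4)=-1/2

((0, 0, 0, 2); (1, 1, 0, 0); (1, 1, 1, 0); (0, 1, 1, 0))


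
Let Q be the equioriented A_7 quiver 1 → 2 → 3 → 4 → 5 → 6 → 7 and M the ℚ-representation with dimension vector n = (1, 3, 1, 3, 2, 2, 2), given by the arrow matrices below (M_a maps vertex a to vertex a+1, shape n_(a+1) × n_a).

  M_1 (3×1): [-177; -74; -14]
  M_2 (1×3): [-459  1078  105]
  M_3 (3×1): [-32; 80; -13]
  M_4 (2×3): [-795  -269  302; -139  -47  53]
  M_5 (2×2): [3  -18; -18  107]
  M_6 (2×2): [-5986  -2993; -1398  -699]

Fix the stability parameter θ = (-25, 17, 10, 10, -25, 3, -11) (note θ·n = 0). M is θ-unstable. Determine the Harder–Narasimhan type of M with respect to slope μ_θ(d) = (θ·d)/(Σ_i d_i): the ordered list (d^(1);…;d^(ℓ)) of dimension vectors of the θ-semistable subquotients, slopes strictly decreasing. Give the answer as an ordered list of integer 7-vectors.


Via rank(M_{q-1}∘⋯∘M_p): M ≅ I[1,7], I[2,2]^2, I[4,4], I[4,6], I[7,7].
μ_θ-semistable layers: μ^(1)=17; μ^(2)=10; μ^(3)=3; μ^(4)=2/3; μ^(5)=-15/2; μ^(6)=-11; μ^(7)=-25

((0, 2, 0, 0, 0, 0, 0); (0, 0, 0, 1, 0, 0, 0); (0, 0, 0, 0, 0, 1, 0); (0, 1, 1, 1, 1, 1, 1); (0, 0, 0, 1, 1, 0, 0); (0, 0, 0, 0, 0, 0, 1); (1, 0, 0, 0, 0, 0, 0))


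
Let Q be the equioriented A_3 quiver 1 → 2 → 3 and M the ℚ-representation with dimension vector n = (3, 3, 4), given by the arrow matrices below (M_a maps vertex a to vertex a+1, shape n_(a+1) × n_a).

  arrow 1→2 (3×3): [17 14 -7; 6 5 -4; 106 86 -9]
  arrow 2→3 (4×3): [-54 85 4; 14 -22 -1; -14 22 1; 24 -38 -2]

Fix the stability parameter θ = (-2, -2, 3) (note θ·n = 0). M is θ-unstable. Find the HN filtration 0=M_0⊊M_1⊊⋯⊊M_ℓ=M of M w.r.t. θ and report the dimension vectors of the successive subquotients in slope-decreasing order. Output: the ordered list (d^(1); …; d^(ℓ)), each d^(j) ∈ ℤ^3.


Interval decomposition of M: I[1,2], I[1,3]^2, I[3,3]^2.
HN type (ℓ=2): μ^(1)=3; μ^(2)=-2

((0, 0, 4); (3, 3, 0))
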